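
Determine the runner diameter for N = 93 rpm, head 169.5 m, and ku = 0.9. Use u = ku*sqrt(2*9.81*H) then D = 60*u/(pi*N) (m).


u = 0.9 * sqrt(2*9.81*169.5) = 51.9011 m/s
D = 60 * 51.9011 / (pi * 93) = 10.6585 m


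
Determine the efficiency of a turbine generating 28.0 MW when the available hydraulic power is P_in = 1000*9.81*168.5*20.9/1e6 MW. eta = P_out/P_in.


P_in = 1000 * 9.81 * 168.5 * 20.9 / 1e6 = 34.5474 MW
eta = 28.0 / 34.5474 = 0.8105


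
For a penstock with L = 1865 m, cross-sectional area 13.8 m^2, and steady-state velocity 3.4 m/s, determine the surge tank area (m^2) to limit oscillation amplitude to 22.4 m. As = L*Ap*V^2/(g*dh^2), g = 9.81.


As = 1865 * 13.8 * 3.4^2 / (9.81 * 22.4^2) = 60.4437 m^2


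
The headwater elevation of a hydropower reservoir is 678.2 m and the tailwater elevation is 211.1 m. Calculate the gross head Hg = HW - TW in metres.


Hg = 678.2 - 211.1 = 467.1000 m


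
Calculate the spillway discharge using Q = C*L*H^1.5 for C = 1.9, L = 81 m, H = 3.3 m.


Q = 1.9 * 81 * 3.3^1.5 = 922.5917 m^3/s


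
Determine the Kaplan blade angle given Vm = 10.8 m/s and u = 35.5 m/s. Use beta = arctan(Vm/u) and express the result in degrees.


beta = arctan(10.8 / 35.5) = 16.9211 degrees


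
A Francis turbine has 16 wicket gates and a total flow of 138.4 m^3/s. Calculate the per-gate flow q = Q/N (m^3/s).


q = 138.4 / 16 = 8.6500 m^3/s


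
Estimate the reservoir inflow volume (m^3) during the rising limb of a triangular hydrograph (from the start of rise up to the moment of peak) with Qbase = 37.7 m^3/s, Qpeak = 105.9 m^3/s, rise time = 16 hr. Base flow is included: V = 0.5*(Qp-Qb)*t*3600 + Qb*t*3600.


V = 0.5*(105.9 - 37.7)*16*3600 + 37.7*16*3600 = 4.1357e+06 m^3


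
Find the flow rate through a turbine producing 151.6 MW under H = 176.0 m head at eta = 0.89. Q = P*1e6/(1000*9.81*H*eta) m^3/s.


Q = 151.6 * 1e6 / (1000 * 9.81 * 176.0 * 0.89) = 98.6569 m^3/s


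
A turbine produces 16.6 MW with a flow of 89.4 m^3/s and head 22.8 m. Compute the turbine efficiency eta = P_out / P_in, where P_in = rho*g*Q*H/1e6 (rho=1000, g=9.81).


P_in = 1000 * 9.81 * 89.4 * 22.8 / 1e6 = 19.9959 MW
eta = 16.6 / 19.9959 = 0.8302


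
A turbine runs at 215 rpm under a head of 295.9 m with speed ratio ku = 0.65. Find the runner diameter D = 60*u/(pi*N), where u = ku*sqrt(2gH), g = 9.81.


u = 0.65 * sqrt(2*9.81*295.9) = 49.5262 m/s
D = 60 * 49.5262 / (pi * 215) = 4.3994 m


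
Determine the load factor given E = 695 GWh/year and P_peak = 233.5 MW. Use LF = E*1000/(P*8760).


LF = 695 * 1000 / (233.5 * 8760) = 0.3398


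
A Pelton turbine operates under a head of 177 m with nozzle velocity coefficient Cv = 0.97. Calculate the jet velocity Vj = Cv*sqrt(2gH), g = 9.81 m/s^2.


Vj = 0.97 * sqrt(2*9.81*177) = 57.1621 m/s


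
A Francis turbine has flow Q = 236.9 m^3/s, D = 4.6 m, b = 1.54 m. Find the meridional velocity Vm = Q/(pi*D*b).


Vm = 236.9 / (pi * 4.6 * 1.54) = 10.6448 m/s


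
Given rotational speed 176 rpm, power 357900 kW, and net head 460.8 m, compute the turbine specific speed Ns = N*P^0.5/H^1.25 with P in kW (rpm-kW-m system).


Ns = 176 * 357900^0.5 / 460.8^1.25 = 49.3177


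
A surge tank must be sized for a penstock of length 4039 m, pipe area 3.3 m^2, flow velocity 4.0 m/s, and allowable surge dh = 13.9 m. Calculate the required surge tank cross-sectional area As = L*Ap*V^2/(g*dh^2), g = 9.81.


As = 4039 * 3.3 * 4.0^2 / (9.81 * 13.9^2) = 112.5147 m^2


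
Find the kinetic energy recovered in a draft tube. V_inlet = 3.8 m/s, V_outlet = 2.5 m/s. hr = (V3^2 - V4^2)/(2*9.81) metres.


hr = (3.8^2 - 2.5^2) / (2*9.81) = 0.4174 m


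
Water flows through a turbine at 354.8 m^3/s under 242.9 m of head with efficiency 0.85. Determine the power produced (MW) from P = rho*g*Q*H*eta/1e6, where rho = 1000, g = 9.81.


P = 1000 * 9.81 * 354.8 * 242.9 * 0.85 / 1e6 = 718.6196 MW


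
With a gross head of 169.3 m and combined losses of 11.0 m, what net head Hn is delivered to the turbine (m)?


Hn = 169.3 - 11.0 = 158.3000 m


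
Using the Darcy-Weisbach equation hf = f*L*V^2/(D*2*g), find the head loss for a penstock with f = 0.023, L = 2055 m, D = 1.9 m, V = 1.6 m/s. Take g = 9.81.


hf = 0.023 * 2055 * 1.6^2 / (1.9 * 2 * 9.81) = 3.2458 m


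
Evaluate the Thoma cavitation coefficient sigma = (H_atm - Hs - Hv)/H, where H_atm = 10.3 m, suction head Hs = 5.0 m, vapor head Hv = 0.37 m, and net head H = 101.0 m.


sigma = (10.3 - 5.0 - 0.37) / 101.0 = 0.0488


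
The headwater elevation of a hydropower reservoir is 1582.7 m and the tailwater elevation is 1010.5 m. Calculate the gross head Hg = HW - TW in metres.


Hg = 1582.7 - 1010.5 = 572.2000 m


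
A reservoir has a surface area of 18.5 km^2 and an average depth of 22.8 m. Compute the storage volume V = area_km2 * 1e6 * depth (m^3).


V = 18.5 * 1e6 * 22.8 = 4.2180e+08 m^3


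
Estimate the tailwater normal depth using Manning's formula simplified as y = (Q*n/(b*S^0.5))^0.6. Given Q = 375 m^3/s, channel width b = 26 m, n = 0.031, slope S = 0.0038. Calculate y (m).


y = (375 * 0.031 / (26 * 0.0038^0.5))^0.6 = 3.2833 m


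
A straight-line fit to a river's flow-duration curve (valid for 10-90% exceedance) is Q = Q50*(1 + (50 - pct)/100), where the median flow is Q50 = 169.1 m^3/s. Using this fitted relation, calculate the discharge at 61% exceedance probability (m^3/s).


Q = 169.1 * (1 + (50 - 61)/100) = 150.4990 m^3/s


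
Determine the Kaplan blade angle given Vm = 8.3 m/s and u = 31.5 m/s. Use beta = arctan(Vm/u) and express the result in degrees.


beta = arctan(8.3 / 31.5) = 14.7615 degrees


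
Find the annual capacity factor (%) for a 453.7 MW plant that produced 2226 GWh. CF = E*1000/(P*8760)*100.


CF = 2226 * 1000 / (453.7 * 8760) * 100 = 56.0083 %


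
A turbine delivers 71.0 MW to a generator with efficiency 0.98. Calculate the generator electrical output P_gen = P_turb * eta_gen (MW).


P_gen = 71.0 * 0.98 = 69.5800 MW


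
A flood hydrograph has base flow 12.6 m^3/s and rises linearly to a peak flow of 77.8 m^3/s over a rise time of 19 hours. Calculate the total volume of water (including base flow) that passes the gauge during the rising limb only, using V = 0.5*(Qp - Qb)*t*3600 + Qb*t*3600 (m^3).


V = 0.5*(77.8 - 12.6)*19*3600 + 12.6*19*3600 = 3.0917e+06 m^3


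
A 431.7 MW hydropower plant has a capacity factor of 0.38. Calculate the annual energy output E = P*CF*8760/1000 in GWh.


E = 431.7 * 0.38 * 8760 / 1000 = 1437.0430 GWh


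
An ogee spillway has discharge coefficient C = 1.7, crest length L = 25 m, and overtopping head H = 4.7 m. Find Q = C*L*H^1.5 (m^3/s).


Q = 1.7 * 25 * 4.7^1.5 = 433.0477 m^3/s


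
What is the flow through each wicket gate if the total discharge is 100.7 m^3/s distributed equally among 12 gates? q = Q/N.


q = 100.7 / 12 = 8.3917 m^3/s


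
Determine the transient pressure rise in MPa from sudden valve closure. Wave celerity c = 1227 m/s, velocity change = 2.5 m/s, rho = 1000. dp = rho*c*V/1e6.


dp = 1000 * 1227 * 2.5 / 1e6 = 3.0675 MPa


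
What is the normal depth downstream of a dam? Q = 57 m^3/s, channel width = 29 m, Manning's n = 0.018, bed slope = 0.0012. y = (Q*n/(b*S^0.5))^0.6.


y = (57 * 0.018 / (29 * 0.0012^0.5))^0.6 = 1.0127 m


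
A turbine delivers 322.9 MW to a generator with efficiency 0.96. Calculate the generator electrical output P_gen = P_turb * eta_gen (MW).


P_gen = 322.9 * 0.96 = 309.9840 MW


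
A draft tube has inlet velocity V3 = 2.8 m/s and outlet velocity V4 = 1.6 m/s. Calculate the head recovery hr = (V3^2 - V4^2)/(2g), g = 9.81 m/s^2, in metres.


hr = (2.8^2 - 1.6^2) / (2*9.81) = 0.2691 m


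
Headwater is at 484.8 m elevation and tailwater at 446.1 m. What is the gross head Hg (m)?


Hg = 484.8 - 446.1 = 38.7000 m


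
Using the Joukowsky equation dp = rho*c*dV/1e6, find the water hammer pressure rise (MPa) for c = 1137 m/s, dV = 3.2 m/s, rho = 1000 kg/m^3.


dp = 1000 * 1137 * 3.2 / 1e6 = 3.6384 MPa


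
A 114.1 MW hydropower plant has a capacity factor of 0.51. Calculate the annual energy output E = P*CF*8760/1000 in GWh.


E = 114.1 * 0.51 * 8760 / 1000 = 509.7532 GWh


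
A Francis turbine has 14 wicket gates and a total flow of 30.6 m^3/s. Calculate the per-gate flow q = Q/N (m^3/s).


q = 30.6 / 14 = 2.1857 m^3/s


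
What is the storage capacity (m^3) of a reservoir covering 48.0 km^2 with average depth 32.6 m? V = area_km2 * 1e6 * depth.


V = 48.0 * 1e6 * 32.6 = 1.5648e+09 m^3


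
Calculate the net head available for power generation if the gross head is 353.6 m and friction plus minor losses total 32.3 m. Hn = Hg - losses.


Hn = 353.6 - 32.3 = 321.3000 m


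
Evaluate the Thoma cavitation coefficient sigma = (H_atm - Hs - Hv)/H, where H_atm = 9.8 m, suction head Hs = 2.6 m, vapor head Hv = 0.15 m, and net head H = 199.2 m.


sigma = (9.8 - 2.6 - 0.15) / 199.2 = 0.0354


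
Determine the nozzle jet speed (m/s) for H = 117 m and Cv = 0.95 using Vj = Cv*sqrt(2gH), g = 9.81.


Vj = 0.95 * sqrt(2*9.81*117) = 45.5162 m/s


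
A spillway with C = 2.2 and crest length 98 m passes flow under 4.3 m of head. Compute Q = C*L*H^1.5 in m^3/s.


Q = 2.2 * 98 * 4.3^1.5 = 1922.4340 m^3/s


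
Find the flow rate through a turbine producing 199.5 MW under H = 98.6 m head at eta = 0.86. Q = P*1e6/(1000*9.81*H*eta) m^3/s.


Q = 199.5 * 1e6 / (1000 * 9.81 * 98.6 * 0.86) = 239.8272 m^3/s


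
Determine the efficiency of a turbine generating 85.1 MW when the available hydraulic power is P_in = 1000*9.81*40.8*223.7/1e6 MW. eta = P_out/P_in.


P_in = 1000 * 9.81 * 40.8 * 223.7 / 1e6 = 89.5355 MW
eta = 85.1 / 89.5355 = 0.9505


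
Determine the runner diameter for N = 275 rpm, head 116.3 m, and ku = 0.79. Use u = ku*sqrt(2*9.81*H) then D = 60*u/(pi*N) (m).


u = 0.79 * sqrt(2*9.81*116.3) = 37.7369 m/s
D = 60 * 37.7369 / (pi * 275) = 2.6208 m


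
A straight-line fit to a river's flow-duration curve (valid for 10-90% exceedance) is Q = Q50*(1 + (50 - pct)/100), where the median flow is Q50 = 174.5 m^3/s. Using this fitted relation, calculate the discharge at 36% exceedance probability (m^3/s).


Q = 174.5 * (1 + (50 - 36)/100) = 198.9300 m^3/s


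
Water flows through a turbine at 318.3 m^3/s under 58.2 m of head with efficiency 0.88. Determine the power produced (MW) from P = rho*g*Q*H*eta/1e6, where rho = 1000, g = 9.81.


P = 1000 * 9.81 * 318.3 * 58.2 * 0.88 / 1e6 = 159.9231 MW


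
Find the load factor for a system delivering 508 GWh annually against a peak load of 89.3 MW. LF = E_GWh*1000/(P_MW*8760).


LF = 508 * 1000 / (89.3 * 8760) = 0.6494


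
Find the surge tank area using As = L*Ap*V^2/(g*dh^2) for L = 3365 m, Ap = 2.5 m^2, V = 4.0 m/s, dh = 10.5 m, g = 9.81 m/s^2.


As = 3365 * 2.5 * 4.0^2 / (9.81 * 10.5^2) = 124.4507 m^2


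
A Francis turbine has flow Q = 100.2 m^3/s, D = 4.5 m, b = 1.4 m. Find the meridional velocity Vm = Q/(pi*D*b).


Vm = 100.2 / (pi * 4.5 * 1.4) = 5.0626 m/s


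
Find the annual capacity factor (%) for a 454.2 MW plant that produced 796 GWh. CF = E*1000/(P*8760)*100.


CF = 796 * 1000 / (454.2 * 8760) * 100 = 20.0061 %


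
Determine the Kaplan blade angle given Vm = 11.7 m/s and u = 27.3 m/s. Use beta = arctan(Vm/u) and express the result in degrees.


beta = arctan(11.7 / 27.3) = 23.1986 degrees


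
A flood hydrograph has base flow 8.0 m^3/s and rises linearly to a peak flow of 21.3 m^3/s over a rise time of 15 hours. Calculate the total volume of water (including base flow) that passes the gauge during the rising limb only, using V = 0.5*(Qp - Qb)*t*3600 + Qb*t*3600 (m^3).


V = 0.5*(21.3 - 8.0)*15*3600 + 8.0*15*3600 = 791100.0000 m^3


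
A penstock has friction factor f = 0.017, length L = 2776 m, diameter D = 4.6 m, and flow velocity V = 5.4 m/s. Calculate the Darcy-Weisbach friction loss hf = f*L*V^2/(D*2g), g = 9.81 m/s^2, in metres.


hf = 0.017 * 2776 * 5.4^2 / (4.6 * 2 * 9.81) = 15.2475 m


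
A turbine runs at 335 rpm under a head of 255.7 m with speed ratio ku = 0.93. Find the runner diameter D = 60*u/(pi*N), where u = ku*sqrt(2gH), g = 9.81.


u = 0.93 * sqrt(2*9.81*255.7) = 65.8715 m/s
D = 60 * 65.8715 / (pi * 335) = 3.7554 m


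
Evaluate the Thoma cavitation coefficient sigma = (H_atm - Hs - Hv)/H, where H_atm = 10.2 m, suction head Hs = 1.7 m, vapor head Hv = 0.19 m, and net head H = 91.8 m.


sigma = (10.2 - 1.7 - 0.19) / 91.8 = 0.0905


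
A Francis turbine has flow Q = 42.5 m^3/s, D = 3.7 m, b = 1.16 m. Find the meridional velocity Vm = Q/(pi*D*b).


Vm = 42.5 / (pi * 3.7 * 1.16) = 3.1520 m/s


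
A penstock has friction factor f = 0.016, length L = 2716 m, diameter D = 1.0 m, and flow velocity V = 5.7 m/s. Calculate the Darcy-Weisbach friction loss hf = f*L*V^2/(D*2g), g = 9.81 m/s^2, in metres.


hf = 0.016 * 2716 * 5.7^2 / (1.0 * 2 * 9.81) = 71.9615 m


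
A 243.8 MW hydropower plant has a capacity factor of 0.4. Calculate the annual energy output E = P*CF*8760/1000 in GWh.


E = 243.8 * 0.4 * 8760 / 1000 = 854.2752 GWh


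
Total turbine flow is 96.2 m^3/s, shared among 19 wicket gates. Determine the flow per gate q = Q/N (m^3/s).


q = 96.2 / 19 = 5.0632 m^3/s


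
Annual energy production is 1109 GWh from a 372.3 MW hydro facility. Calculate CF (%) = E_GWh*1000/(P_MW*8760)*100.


CF = 1109 * 1000 / (372.3 * 8760) * 100 = 34.0043 %


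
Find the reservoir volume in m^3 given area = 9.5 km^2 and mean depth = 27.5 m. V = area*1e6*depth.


V = 9.5 * 1e6 * 27.5 = 2.6125e+08 m^3


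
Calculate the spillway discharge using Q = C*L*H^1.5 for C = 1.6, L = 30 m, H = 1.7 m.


Q = 1.6 * 30 * 1.7^1.5 = 106.3934 m^3/s


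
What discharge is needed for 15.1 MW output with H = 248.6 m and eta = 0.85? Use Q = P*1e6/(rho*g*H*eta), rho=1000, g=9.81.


Q = 15.1 * 1e6 / (1000 * 9.81 * 248.6 * 0.85) = 7.2843 m^3/s


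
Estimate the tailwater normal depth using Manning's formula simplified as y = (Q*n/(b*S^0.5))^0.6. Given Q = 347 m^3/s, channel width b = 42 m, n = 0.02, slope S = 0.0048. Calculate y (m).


y = (347 * 0.02 / (42 * 0.0048^0.5))^0.6 = 1.6846 m


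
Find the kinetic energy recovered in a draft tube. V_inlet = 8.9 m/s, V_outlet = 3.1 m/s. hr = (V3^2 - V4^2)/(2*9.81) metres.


hr = (8.9^2 - 3.1^2) / (2*9.81) = 3.5474 m


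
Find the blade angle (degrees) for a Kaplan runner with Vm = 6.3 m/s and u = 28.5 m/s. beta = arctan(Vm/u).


beta = arctan(6.3 / 28.5) = 12.4649 degrees


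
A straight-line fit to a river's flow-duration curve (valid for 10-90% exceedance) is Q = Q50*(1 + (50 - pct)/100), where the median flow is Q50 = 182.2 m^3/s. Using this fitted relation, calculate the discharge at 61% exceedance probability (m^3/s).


Q = 182.2 * (1 + (50 - 61)/100) = 162.1580 m^3/s


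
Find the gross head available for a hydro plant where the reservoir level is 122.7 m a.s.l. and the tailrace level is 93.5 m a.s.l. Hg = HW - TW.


Hg = 122.7 - 93.5 = 29.2000 m


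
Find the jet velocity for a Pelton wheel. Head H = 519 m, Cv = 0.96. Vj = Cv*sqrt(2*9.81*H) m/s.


Vj = 0.96 * sqrt(2*9.81*519) = 96.8734 m/s


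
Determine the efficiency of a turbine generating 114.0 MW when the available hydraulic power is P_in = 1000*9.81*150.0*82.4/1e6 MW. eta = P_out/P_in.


P_in = 1000 * 9.81 * 150.0 * 82.4 / 1e6 = 121.2516 MW
eta = 114.0 / 121.2516 = 0.9402


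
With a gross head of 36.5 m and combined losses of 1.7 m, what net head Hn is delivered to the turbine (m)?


Hn = 36.5 - 1.7 = 34.8000 m


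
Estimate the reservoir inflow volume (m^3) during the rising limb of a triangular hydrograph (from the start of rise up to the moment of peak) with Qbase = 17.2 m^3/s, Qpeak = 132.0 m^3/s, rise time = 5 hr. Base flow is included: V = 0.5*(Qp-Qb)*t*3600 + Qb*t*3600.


V = 0.5*(132.0 - 17.2)*5*3600 + 17.2*5*3600 = 1.3428e+06 m^3


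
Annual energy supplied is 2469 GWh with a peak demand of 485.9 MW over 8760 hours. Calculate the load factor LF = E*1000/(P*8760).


LF = 2469 * 1000 / (485.9 * 8760) = 0.5801


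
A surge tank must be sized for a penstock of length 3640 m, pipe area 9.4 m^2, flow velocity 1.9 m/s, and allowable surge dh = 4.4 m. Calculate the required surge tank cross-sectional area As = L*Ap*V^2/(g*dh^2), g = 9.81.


As = 3640 * 9.4 * 1.9^2 / (9.81 * 4.4^2) = 650.3724 m^2


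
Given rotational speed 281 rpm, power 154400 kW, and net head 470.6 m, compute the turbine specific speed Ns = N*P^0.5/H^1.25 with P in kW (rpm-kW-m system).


Ns = 281 * 154400^0.5 / 470.6^1.25 = 50.3750


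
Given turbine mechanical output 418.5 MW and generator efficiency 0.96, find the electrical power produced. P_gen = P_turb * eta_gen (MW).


P_gen = 418.5 * 0.96 = 401.7600 MW


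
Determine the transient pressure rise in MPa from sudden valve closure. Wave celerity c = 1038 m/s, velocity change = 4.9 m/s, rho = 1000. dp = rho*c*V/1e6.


dp = 1000 * 1038 * 4.9 / 1e6 = 5.0862 MPa


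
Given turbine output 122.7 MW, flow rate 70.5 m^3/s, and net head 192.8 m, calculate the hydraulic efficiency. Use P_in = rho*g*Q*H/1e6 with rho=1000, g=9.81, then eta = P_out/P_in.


P_in = 1000 * 9.81 * 70.5 * 192.8 / 1e6 = 133.3414 MW
eta = 122.7 / 133.3414 = 0.9202


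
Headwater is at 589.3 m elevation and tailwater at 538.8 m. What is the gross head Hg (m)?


Hg = 589.3 - 538.8 = 50.5000 m


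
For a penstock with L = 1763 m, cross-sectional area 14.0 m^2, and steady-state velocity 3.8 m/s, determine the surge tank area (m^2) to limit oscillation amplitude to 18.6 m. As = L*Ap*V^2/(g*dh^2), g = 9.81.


As = 1763 * 14.0 * 3.8^2 / (9.81 * 18.6^2) = 105.0153 m^2


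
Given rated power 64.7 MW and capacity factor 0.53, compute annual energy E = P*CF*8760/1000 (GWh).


E = 64.7 * 0.53 * 8760 / 1000 = 300.3892 GWh


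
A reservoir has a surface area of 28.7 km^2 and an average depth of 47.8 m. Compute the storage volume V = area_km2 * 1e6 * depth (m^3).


V = 28.7 * 1e6 * 47.8 = 1.3719e+09 m^3


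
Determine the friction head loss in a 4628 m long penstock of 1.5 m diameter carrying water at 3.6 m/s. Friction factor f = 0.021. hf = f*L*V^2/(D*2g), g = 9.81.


hf = 0.021 * 4628 * 3.6^2 / (1.5 * 2 * 9.81) = 42.7984 m


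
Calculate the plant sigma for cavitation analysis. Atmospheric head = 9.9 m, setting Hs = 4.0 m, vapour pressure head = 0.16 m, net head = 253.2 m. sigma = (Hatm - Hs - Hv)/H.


sigma = (9.9 - 4.0 - 0.16) / 253.2 = 0.0227


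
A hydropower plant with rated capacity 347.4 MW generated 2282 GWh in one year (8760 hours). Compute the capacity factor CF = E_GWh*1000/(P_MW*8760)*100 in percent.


CF = 2282 * 1000 / (347.4 * 8760) * 100 = 74.9863 %


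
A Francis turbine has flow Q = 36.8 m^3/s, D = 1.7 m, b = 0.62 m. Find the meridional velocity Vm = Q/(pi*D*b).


Vm = 36.8 / (pi * 1.7 * 0.62) = 11.1137 m/s


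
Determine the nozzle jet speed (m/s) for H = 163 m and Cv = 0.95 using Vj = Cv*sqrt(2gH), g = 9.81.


Vj = 0.95 * sqrt(2*9.81*163) = 53.7238 m/s


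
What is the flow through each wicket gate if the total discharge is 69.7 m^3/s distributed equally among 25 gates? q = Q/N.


q = 69.7 / 25 = 2.7880 m^3/s


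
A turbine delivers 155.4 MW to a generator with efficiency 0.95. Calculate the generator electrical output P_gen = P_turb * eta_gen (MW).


P_gen = 155.4 * 0.95 = 147.6300 MW


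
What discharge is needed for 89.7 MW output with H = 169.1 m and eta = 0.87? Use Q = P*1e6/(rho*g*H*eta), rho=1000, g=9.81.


Q = 89.7 * 1e6 / (1000 * 9.81 * 169.1 * 0.87) = 62.1528 m^3/s


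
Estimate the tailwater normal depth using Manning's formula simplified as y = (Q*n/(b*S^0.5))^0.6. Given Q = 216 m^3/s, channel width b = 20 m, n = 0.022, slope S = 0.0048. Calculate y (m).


y = (216 * 0.022 / (20 * 0.0048^0.5))^0.6 = 2.0948 m


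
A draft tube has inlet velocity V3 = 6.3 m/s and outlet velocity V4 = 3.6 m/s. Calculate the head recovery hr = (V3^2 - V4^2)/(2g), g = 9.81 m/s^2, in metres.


hr = (6.3^2 - 3.6^2) / (2*9.81) = 1.3624 m


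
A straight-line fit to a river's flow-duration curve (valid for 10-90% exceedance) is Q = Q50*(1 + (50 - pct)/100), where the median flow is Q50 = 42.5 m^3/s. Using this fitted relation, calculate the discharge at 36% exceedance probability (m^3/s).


Q = 42.5 * (1 + (50 - 36)/100) = 48.4500 m^3/s


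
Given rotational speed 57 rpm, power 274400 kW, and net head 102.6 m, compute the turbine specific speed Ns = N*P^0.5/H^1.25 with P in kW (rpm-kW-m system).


Ns = 57 * 274400^0.5 / 102.6^1.25 = 91.4393


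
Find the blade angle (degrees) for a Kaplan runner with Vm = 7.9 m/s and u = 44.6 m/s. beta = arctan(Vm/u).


beta = arctan(7.9 / 44.6) = 10.0446 degrees


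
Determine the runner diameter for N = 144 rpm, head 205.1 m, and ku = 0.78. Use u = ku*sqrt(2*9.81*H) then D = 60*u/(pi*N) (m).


u = 0.78 * sqrt(2*9.81*205.1) = 49.4797 m/s
D = 60 * 49.4797 / (pi * 144) = 6.5624 m


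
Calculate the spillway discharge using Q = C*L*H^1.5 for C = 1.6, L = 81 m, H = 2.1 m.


Q = 1.6 * 81 * 2.1^1.5 = 394.3973 m^3/s


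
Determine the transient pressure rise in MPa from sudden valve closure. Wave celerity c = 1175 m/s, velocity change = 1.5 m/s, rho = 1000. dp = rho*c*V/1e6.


dp = 1000 * 1175 * 1.5 / 1e6 = 1.7625 MPa


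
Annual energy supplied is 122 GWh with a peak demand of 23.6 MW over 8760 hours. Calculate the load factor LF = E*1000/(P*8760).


LF = 122 * 1000 / (23.6 * 8760) = 0.5901


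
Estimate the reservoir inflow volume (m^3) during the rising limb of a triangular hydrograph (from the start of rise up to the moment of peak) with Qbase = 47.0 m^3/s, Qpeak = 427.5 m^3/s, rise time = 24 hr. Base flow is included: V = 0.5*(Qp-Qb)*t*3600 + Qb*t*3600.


V = 0.5*(427.5 - 47.0)*24*3600 + 47.0*24*3600 = 2.0498e+07 m^3


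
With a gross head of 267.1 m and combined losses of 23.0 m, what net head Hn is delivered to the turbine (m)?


Hn = 267.1 - 23.0 = 244.1000 m


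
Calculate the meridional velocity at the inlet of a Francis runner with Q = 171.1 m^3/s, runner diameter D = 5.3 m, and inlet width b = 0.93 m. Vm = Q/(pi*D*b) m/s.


Vm = 171.1 / (pi * 5.3 * 0.93) = 11.0495 m/s


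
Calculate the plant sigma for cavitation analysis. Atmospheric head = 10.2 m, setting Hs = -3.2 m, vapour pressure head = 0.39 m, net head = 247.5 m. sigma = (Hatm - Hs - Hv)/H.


sigma = (10.2 - (-3.2) - 0.39) / 247.5 = 0.0526


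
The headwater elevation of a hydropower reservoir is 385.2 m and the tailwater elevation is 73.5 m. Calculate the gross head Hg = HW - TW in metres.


Hg = 385.2 - 73.5 = 311.7000 m


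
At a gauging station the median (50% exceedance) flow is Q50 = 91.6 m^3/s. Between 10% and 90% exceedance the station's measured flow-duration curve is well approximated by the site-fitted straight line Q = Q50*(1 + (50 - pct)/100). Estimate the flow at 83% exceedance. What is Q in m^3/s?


Q = 91.6 * (1 + (50 - 83)/100) = 61.3720 m^3/s


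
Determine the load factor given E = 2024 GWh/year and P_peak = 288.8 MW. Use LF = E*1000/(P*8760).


LF = 2024 * 1000 / (288.8 * 8760) = 0.8000


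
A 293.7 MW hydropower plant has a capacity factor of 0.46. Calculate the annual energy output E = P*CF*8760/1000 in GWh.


E = 293.7 * 0.46 * 8760 / 1000 = 1183.4935 GWh


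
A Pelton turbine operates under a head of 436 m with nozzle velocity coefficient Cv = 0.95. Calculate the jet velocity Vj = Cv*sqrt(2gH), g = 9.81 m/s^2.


Vj = 0.95 * sqrt(2*9.81*436) = 87.8651 m/s


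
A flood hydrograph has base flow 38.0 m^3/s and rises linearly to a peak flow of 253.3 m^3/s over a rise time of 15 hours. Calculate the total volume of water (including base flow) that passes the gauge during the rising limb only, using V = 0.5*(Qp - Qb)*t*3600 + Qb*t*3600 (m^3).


V = 0.5*(253.3 - 38.0)*15*3600 + 38.0*15*3600 = 7.8651e+06 m^3


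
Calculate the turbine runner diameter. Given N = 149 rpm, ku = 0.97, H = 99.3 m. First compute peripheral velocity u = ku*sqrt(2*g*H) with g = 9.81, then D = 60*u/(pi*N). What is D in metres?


u = 0.97 * sqrt(2*9.81*99.3) = 42.8150 m/s
D = 60 * 42.8150 / (pi * 149) = 5.4880 m


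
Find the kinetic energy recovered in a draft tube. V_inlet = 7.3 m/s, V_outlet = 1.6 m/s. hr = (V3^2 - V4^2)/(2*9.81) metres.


hr = (7.3^2 - 1.6^2) / (2*9.81) = 2.5856 m


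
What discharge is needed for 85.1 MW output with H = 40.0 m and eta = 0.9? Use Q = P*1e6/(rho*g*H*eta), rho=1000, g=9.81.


Q = 85.1 * 1e6 / (1000 * 9.81 * 40.0 * 0.9) = 240.9673 m^3/s


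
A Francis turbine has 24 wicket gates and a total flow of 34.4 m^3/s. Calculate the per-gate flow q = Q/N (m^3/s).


q = 34.4 / 24 = 1.4333 m^3/s


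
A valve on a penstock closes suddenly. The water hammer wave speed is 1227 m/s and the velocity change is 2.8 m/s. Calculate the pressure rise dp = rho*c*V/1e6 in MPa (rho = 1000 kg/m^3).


dp = 1000 * 1227 * 2.8 / 1e6 = 3.4356 MPa


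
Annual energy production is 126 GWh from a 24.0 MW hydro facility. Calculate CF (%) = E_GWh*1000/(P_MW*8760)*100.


CF = 126 * 1000 / (24.0 * 8760) * 100 = 59.9315 %


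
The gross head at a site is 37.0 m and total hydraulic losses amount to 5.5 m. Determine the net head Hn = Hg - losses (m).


Hn = 37.0 - 5.5 = 31.5000 m


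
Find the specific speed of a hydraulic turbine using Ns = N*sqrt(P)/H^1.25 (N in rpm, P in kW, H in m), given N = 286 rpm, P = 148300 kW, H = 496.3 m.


Ns = 286 * 148300^0.5 / 496.3^1.25 = 47.0171


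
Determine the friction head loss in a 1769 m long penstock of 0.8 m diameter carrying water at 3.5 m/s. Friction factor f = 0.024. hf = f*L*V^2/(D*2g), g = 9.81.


hf = 0.024 * 1769 * 3.5^2 / (0.8 * 2 * 9.81) = 33.1349 m


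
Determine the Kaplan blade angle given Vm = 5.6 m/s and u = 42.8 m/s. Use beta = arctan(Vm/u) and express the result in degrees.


beta = arctan(5.6 / 42.8) = 7.4543 degrees


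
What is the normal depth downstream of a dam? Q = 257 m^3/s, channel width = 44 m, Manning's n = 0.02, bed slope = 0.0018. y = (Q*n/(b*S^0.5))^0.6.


y = (257 * 0.02 / (44 * 0.0018^0.5))^0.6 = 1.8362 m


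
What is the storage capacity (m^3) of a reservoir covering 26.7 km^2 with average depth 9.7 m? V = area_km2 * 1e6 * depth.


V = 26.7 * 1e6 * 9.7 = 2.5899e+08 m^3


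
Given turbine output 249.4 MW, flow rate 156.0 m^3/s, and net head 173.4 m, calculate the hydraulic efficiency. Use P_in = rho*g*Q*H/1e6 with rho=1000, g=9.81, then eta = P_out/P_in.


P_in = 1000 * 9.81 * 156.0 * 173.4 / 1e6 = 265.3644 MW
eta = 249.4 / 265.3644 = 0.9398


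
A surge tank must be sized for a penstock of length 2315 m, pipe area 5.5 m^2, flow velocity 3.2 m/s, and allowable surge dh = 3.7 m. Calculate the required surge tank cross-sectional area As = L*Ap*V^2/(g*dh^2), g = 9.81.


As = 2315 * 5.5 * 3.2^2 / (9.81 * 3.7^2) = 970.8255 m^2


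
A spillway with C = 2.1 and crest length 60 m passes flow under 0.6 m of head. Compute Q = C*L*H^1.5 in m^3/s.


Q = 2.1 * 60 * 0.6^1.5 = 58.5595 m^3/s


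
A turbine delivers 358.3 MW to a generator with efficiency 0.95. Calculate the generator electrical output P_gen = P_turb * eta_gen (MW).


P_gen = 358.3 * 0.95 = 340.3850 MW


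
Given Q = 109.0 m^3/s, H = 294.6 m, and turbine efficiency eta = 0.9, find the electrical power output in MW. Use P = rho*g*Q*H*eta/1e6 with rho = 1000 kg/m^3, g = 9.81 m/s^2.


P = 1000 * 9.81 * 109.0 * 294.6 * 0.9 / 1e6 = 283.5116 MW


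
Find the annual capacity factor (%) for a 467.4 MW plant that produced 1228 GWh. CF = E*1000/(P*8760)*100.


CF = 1228 * 1000 / (467.4 * 8760) * 100 = 29.9920 %


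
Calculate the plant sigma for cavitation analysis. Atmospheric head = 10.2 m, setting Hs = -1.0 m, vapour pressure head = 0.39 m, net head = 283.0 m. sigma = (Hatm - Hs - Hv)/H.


sigma = (10.2 - (-1.0) - 0.39) / 283.0 = 0.0382


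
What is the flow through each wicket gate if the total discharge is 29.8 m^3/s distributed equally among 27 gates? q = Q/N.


q = 29.8 / 27 = 1.1037 m^3/s


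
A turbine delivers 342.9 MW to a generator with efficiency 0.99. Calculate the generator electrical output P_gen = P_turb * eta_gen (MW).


P_gen = 342.9 * 0.99 = 339.4710 MW


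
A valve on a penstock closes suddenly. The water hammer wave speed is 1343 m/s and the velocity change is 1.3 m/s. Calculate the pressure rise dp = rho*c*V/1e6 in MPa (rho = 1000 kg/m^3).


dp = 1000 * 1343 * 1.3 / 1e6 = 1.7459 MPa


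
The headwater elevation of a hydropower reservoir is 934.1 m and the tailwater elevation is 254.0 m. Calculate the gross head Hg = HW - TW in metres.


Hg = 934.1 - 254.0 = 680.1000 m


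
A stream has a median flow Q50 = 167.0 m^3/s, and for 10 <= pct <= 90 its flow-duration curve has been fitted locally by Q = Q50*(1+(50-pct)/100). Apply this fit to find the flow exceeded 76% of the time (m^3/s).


Q = 167.0 * (1 + (50 - 76)/100) = 123.5800 m^3/s


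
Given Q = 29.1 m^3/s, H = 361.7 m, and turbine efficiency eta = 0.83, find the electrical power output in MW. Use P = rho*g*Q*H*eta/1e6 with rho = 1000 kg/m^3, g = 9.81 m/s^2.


P = 1000 * 9.81 * 29.1 * 361.7 * 0.83 / 1e6 = 85.7015 MW


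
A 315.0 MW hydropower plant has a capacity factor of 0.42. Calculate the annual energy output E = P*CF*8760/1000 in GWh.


E = 315.0 * 0.42 * 8760 / 1000 = 1158.9480 GWh


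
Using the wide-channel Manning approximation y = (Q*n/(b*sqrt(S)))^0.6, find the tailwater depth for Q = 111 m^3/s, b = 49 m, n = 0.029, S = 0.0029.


y = (111 * 0.029 / (49 * 0.0029^0.5))^0.6 = 1.1267 m


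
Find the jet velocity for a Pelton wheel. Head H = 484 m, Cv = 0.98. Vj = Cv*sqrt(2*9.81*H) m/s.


Vj = 0.98 * sqrt(2*9.81*484) = 95.4989 m/s


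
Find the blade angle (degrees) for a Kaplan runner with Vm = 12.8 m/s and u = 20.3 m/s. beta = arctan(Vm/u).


beta = arctan(12.8 / 20.3) = 32.2331 degrees


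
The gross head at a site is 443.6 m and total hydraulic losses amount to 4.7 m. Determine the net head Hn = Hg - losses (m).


Hn = 443.6 - 4.7 = 438.9000 m


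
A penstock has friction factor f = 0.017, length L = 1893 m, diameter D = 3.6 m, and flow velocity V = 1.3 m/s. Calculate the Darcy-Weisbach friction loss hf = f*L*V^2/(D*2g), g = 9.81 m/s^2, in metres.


hf = 0.017 * 1893 * 1.3^2 / (3.6 * 2 * 9.81) = 0.7700 m


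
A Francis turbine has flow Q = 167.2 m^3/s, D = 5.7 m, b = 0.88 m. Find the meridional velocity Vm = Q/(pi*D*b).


Vm = 167.2 / (pi * 5.7 * 0.88) = 10.6103 m/s


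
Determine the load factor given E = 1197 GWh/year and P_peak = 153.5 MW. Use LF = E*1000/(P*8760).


LF = 1197 * 1000 / (153.5 * 8760) = 0.8902


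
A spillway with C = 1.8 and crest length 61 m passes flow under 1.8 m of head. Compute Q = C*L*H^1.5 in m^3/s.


Q = 1.8 * 61 * 1.8^1.5 = 265.1619 m^3/s


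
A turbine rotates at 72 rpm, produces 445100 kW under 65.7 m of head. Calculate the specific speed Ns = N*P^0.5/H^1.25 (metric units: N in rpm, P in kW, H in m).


Ns = 72 * 445100^0.5 / 65.7^1.25 = 256.8057


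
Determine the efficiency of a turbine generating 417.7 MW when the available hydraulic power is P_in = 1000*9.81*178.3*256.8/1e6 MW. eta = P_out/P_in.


P_in = 1000 * 9.81 * 178.3 * 256.8 / 1e6 = 449.1748 MW
eta = 417.7 / 449.1748 = 0.9299


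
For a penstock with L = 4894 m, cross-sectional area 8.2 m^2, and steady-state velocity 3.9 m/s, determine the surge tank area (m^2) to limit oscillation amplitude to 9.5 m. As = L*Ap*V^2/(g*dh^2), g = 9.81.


As = 4894 * 8.2 * 3.9^2 / (9.81 * 9.5^2) = 689.4310 m^2


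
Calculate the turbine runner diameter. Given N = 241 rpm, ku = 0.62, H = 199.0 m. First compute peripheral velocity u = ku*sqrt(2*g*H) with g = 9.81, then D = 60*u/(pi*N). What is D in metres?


u = 0.62 * sqrt(2*9.81*199.0) = 38.7407 m/s
D = 60 * 38.7407 / (pi * 241) = 3.0701 m


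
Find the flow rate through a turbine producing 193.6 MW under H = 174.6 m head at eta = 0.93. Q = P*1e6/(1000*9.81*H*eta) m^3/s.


Q = 193.6 * 1e6 / (1000 * 9.81 * 174.6 * 0.93) = 121.5372 m^3/s


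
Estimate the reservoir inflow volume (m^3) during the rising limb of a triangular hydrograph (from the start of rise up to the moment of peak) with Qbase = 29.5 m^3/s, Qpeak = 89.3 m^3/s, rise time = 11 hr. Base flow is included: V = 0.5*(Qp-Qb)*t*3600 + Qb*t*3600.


V = 0.5*(89.3 - 29.5)*11*3600 + 29.5*11*3600 = 2.3522e+06 m^3


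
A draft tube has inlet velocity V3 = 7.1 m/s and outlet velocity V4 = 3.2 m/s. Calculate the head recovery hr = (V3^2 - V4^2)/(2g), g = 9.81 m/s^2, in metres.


hr = (7.1^2 - 3.2^2) / (2*9.81) = 2.0474 m


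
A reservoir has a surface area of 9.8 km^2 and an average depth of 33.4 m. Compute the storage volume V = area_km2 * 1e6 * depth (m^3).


V = 9.8 * 1e6 * 33.4 = 3.2732e+08 m^3


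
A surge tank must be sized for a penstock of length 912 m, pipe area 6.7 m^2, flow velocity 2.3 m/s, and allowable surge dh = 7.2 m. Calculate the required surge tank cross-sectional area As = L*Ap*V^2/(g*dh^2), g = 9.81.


As = 912 * 6.7 * 2.3^2 / (9.81 * 7.2^2) = 63.5611 m^2


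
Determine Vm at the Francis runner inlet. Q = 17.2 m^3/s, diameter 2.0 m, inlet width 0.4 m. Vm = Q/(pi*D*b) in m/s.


Vm = 17.2 / (pi * 2.0 * 0.4) = 6.8437 m/s


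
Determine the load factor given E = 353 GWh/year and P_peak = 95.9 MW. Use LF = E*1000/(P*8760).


LF = 353 * 1000 / (95.9 * 8760) = 0.4202


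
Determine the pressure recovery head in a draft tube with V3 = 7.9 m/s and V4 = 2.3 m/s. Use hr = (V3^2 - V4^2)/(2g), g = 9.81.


hr = (7.9^2 - 2.3^2) / (2*9.81) = 2.9113 m


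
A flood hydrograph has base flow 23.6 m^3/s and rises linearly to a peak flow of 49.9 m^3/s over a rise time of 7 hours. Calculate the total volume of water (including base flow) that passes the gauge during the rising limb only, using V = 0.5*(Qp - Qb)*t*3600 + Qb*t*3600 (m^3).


V = 0.5*(49.9 - 23.6)*7*3600 + 23.6*7*3600 = 926100.0000 m^3


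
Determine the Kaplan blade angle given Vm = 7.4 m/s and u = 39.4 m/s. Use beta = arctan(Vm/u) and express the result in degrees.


beta = arctan(7.4 / 39.4) = 10.6372 degrees


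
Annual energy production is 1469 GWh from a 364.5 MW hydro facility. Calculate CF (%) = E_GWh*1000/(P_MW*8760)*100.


CF = 1469 * 1000 / (364.5 * 8760) * 100 = 46.0066 %


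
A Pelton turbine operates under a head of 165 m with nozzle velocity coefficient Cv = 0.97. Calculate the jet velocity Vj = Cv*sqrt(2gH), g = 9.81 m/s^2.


Vj = 0.97 * sqrt(2*9.81*165) = 55.1904 m/s


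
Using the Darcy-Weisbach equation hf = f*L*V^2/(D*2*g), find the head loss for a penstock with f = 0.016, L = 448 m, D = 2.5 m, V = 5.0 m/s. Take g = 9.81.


hf = 0.016 * 448 * 5.0^2 / (2.5 * 2 * 9.81) = 3.6534 m


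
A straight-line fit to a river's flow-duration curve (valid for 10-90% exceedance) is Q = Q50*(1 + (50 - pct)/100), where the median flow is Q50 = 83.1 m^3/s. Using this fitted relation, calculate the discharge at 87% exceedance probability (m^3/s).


Q = 83.1 * (1 + (50 - 87)/100) = 52.3530 m^3/s


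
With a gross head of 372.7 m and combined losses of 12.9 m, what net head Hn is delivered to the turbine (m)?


Hn = 372.7 - 12.9 = 359.8000 m


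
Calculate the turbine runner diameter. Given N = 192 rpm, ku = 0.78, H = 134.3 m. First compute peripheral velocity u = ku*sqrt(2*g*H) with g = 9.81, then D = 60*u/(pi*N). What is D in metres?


u = 0.78 * sqrt(2*9.81*134.3) = 40.0389 m/s
D = 60 * 40.0389 / (pi * 192) = 3.9827 m


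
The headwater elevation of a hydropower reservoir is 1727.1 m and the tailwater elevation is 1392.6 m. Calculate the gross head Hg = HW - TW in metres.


Hg = 1727.1 - 1392.6 = 334.5000 m


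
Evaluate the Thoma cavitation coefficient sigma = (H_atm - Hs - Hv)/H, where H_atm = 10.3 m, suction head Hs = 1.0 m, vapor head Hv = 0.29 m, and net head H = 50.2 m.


sigma = (10.3 - 1.0 - 0.29) / 50.2 = 0.1795


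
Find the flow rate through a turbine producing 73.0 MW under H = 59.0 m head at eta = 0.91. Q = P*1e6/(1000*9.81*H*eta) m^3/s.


Q = 73.0 * 1e6 / (1000 * 9.81 * 59.0 * 0.91) = 138.5991 m^3/s


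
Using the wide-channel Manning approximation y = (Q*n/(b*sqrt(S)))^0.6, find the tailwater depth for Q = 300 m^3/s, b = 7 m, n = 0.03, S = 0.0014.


y = (300 * 0.03 / (7 * 0.0014^0.5))^0.6 = 8.3493 m


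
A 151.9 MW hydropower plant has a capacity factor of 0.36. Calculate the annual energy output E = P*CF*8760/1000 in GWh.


E = 151.9 * 0.36 * 8760 / 1000 = 479.0318 GWh


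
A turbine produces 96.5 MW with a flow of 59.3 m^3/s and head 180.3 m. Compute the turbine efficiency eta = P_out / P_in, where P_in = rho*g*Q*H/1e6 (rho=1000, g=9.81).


P_in = 1000 * 9.81 * 59.3 * 180.3 / 1e6 = 104.8865 MW
eta = 96.5 / 104.8865 = 0.9200


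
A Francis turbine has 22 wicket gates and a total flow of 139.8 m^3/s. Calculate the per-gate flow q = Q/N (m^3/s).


q = 139.8 / 22 = 6.3545 m^3/s


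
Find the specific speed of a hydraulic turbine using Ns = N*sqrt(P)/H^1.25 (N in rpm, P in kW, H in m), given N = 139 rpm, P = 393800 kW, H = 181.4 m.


Ns = 139 * 393800^0.5 / 181.4^1.25 = 131.0256


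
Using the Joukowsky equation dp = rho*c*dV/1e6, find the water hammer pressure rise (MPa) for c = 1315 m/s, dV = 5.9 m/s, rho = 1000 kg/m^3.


dp = 1000 * 1315 * 5.9 / 1e6 = 7.7585 MPa


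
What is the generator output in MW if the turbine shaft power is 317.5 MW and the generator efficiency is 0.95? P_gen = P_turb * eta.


P_gen = 317.5 * 0.95 = 301.6250 MW


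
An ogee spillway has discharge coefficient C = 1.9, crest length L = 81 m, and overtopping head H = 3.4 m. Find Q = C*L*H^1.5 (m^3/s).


Q = 1.9 * 81 * 3.4^1.5 = 964.8438 m^3/s


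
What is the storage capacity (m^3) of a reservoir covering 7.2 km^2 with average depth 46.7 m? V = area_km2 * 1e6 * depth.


V = 7.2 * 1e6 * 46.7 = 3.3624e+08 m^3


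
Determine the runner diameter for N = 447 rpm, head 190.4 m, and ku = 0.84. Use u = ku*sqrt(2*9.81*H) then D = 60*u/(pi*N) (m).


u = 0.84 * sqrt(2*9.81*190.4) = 51.3408 m/s
D = 60 * 51.3408 / (pi * 447) = 2.1936 m


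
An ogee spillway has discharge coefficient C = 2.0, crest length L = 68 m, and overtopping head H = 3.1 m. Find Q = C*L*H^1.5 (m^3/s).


Q = 2.0 * 68 * 3.1^1.5 = 742.3034 m^3/s


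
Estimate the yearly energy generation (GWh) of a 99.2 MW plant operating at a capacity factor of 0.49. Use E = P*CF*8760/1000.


E = 99.2 * 0.49 * 8760 / 1000 = 425.8061 GWh


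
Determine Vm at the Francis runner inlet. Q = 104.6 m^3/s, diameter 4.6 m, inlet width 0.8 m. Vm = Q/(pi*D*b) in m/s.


Vm = 104.6 / (pi * 4.6 * 0.8) = 9.0476 m/s


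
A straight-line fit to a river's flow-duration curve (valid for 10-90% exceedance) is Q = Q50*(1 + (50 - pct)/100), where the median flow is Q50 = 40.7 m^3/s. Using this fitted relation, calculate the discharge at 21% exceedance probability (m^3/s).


Q = 40.7 * (1 + (50 - 21)/100) = 52.5030 m^3/s


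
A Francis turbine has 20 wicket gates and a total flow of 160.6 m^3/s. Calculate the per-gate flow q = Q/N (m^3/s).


q = 160.6 / 20 = 8.0300 m^3/s


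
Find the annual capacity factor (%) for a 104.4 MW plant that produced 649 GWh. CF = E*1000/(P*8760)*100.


CF = 649 * 1000 / (104.4 * 8760) * 100 = 70.9643 %


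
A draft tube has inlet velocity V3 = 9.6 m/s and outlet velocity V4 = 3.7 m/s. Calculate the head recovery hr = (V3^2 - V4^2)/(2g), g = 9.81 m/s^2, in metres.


hr = (9.6^2 - 3.7^2) / (2*9.81) = 3.9995 m
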